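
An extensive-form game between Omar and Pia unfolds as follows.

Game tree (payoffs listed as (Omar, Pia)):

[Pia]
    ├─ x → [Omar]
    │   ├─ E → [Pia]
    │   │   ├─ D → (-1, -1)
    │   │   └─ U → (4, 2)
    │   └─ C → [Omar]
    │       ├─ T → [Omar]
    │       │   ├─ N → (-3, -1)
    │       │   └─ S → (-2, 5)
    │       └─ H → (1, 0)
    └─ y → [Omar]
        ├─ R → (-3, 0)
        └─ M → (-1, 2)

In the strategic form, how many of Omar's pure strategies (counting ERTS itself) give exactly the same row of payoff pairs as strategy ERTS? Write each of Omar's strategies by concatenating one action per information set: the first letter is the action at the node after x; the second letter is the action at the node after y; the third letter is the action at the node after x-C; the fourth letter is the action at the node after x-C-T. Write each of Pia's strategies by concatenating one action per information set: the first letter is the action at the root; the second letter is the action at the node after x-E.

Row for ERTS (columns xD, xU, yD, yU): (-1,-1) (4,2) (-3,0) (-3,0).
Under ERTS, Omar's choice at the node after x-C and at the node after x-C-T can never be reached regardless of what Pia does, so varying those choices leaves every outcome unchanged.
Holding the reachable choices fixed and varying the unreachable ones freely already gives 2 × 2 = 4 equivalent strategies.
No other strategy reproduces this row, so those 4 are the full class: ERTN, ERTS, ERHN, ERHS.

4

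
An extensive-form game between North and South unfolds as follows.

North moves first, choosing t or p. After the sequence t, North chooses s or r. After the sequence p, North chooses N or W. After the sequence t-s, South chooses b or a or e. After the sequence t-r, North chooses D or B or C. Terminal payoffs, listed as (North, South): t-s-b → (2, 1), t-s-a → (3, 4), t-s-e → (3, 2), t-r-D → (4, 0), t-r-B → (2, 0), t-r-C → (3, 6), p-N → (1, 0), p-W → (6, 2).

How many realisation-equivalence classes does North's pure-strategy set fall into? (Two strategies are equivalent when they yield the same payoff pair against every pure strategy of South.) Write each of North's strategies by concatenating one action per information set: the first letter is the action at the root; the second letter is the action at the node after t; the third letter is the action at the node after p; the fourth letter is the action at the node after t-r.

6

North has 24 pure strategies: tsND, tsNB, tsNC, tsWD, tsWB, tsWC, trND, trNB, trNC, trWD, trWB, trWC, psND, psNB, psNC, psWD, psWB, psWC, prND, prNB, prNC, prWD, prWB, prWC. Columns: b, a, e.
{tsND, tsNB, tsNC, tsWD, tsWB, tsWC} → row (2,1) (3,4) (3,2)
{trND, trWD} → row (4,0) (4,0) (4,0)
{trNB, trWB} → row (2,0) (2,0) (2,0)
{trNC, trWC} → row (3,6) (3,6) (3,6)
{psND, psNB, psNC, prND, prNB, prNC} → row (1,0) (1,0) (1,0)
{psWD, psWB, psWC, prWD, prWB, prWC} → row (6,2) (6,2) (6,2)
That's 6 distinct rows out of 24 strategies.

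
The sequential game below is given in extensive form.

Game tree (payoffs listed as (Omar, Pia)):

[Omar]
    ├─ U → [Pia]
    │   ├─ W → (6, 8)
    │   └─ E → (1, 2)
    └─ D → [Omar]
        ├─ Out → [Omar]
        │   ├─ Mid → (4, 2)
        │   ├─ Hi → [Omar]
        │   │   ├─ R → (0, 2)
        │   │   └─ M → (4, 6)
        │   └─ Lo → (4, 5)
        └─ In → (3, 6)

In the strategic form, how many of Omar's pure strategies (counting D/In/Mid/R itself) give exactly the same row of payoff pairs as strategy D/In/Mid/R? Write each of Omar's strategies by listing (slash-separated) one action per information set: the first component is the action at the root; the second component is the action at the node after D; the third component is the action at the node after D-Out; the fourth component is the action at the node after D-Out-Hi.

Row for D/In/Mid/R (columns W, E): (3,6) (3,6).
Under D/In/Mid/R, Omar's choice at the node after D-Out and at the node after D-Out-Hi can never be reached regardless of what Pia does, so varying those choices leaves every outcome unchanged.
Holding the reachable choices fixed and varying the unreachable ones freely already gives 3 × 2 = 6 equivalent strategies.
No other strategy reproduces this row, so those 6 are the full class: D/In/Mid/R, D/In/Mid/M, D/In/Hi/R, D/In/Hi/M, D/In/Lo/R, D/In/Lo/M.

6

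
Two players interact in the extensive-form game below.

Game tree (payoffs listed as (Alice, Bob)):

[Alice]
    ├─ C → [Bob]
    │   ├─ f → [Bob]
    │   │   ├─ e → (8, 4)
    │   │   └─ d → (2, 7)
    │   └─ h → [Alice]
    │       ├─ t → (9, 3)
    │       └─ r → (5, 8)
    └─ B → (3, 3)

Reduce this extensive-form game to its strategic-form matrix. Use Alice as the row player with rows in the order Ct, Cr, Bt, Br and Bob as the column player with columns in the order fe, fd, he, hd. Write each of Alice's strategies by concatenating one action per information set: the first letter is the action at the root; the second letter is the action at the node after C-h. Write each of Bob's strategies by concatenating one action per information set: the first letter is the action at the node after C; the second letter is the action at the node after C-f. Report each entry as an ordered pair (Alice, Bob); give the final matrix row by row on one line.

           fe       fd       he       hd
  Ct    (8,4)    (2,7)    (9,3)    (9,3)
  Cr    (8,4)    (2,7)    (5,8)    (5,8)
  Bt    (3,3)    (3,3)    (3,3)    (3,3)
  Br    (3,3)    (3,3)    (3,3)    (3,3)

Ct: (8,4) (2,7) (9,3) (9,3) | Cr: (8,4) (2,7) (5,8) (5,8) | Bt: (3,3) (3,3) (3,3) (3,3) | Br: (3,3) (3,3) (3,3) (3,3)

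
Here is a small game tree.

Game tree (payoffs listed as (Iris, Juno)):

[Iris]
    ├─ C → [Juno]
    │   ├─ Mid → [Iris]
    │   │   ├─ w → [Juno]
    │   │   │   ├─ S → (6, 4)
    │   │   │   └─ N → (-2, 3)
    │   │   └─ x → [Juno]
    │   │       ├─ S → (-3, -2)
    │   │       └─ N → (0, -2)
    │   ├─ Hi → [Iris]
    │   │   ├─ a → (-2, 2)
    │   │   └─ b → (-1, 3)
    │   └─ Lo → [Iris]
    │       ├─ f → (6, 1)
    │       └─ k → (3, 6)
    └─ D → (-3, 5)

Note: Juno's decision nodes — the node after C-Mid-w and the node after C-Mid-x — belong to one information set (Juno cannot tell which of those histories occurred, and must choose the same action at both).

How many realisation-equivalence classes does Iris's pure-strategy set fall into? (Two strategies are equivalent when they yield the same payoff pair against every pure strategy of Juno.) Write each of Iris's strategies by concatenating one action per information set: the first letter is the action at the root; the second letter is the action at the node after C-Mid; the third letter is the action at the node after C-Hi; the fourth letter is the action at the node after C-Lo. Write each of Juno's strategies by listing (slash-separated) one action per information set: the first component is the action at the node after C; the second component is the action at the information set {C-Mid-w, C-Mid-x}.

9

Iris has 16 pure strategies: Cwaf, Cwak, Cwbf, Cwbk, Cxaf, Cxak, Cxbf, Cxbk, Dwaf, Dwak, Dwbf, Dwbk, Dxaf, Dxak, Dxbf, Dxbk. Columns: Mid/S, Mid/N, Hi/S, Hi/N, Lo/S, Lo/N.
{Cwaf} → row (6,4) (-2,3) (-2,2) (-2,2) (6,1) (6,1)
{Cwak} → row (6,4) (-2,3) (-2,2) (-2,2) (3,6) (3,6)
{Cwbf} → row (6,4) (-2,3) (-1,3) (-1,3) (6,1) (6,1)
{Cwbk} → row (6,4) (-2,3) (-1,3) (-1,3) (3,6) (3,6)
{Cxaf} → row (-3,-2) (0,-2) (-2,2) (-2,2) (6,1) (6,1)
{Cxak} → row (-3,-2) (0,-2) (-2,2) (-2,2) (3,6) (3,6)
{Cxbf} → row (-3,-2) (0,-2) (-1,3) (-1,3) (6,1) (6,1)
{Cxbk} → row (-3,-2) (0,-2) (-1,3) (-1,3) (3,6) (3,6)
{Dwaf, Dwak, Dwbf, Dwbk, Dxaf, Dxak, Dxbf, Dxbk} → row (-3,5) (-3,5) (-3,5) (-3,5) (-3,5) (-3,5)
That's 9 distinct rows out of 16 strategies.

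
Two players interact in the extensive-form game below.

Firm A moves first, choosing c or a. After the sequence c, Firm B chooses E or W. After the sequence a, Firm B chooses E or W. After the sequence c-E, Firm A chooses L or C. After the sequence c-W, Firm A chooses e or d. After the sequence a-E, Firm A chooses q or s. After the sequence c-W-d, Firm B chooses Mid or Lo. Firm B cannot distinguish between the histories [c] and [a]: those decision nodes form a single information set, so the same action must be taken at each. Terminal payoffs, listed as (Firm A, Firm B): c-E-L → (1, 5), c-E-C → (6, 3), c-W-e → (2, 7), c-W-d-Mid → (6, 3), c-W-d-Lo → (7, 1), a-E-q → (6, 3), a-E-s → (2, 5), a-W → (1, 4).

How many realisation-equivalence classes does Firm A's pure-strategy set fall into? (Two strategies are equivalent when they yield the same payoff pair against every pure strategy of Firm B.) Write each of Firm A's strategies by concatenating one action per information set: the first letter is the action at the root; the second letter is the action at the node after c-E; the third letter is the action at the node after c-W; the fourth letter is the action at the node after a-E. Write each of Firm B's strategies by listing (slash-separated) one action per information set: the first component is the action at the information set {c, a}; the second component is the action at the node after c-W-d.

6

Firm A has 16 pure strategies: cLeq, cLes, cLdq, cLds, cCeq, cCes, cCdq, cCds, aLeq, aLes, aLdq, aLds, aCeq, aCes, aCdq, aCds. Columns: E/Mid, E/Lo, W/Mid, W/Lo.
{cLeq, cLes} → row (1,5) (1,5) (2,7) (2,7)
{cLdq, cLds} → row (1,5) (1,5) (6,3) (7,1)
{cCeq, cCes} → row (6,3) (6,3) (2,7) (2,7)
{cCdq, cCds} → row (6,3) (6,3) (6,3) (7,1)
{aLeq, aLdq, aCeq, aCdq} → row (6,3) (6,3) (1,4) (1,4)
{aLes, aLds, aCes, aCds} → row (2,5) (2,5) (1,4) (1,4)
That's 6 distinct rows out of 16 strategies.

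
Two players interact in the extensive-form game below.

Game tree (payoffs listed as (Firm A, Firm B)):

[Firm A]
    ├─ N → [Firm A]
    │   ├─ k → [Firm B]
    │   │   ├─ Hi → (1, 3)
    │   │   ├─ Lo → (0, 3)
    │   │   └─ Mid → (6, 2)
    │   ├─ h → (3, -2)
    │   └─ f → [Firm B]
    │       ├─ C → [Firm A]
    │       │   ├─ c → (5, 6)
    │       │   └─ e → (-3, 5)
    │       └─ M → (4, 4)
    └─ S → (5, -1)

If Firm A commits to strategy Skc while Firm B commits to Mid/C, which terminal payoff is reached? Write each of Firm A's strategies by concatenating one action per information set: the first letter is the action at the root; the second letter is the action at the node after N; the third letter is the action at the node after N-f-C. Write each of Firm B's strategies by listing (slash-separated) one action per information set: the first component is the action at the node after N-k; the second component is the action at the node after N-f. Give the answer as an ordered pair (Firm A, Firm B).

(5, -1)

Trace the play path from the root:
  Firm A plays S
→ terminal payoff (5, -1).
(Firm A's choice at the node after N is never reached on this path, so it doesn't affect the outcome.)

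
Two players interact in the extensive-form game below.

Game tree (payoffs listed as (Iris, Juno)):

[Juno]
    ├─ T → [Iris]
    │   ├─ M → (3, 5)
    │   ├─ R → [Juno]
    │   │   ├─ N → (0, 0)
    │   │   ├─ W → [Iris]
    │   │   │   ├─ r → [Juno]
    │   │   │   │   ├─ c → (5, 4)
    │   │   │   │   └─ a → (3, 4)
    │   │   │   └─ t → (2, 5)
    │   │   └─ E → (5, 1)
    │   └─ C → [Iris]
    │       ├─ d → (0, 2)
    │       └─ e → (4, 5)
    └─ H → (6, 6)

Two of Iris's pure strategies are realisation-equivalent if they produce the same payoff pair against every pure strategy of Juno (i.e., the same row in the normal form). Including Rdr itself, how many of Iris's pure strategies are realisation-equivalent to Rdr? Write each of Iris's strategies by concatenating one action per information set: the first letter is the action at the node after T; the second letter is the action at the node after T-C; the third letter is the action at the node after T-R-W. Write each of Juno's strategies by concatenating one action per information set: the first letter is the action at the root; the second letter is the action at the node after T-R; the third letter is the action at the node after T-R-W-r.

2

Row for Rdr (columns TNc, TNa, TWc, TWa, TEc, TEa, HNc, HNa, HWc, HWa, HEc, HEa): (0,0) (0,0) (5,4) (3,4) (5,1) (5,1) (6,6) (6,6) (6,6) (6,6) (6,6) (6,6).
Under Rdr, Iris's choice at the node after T-C can never be reached regardless of what Juno does, so varying those choices leaves every outcome unchanged.
Holding the reachable choices fixed and varying the unreachable one freely already gives 2 equivalent strategies.
No other strategy reproduces this row, so those 2 are the full class: Rdr, Rer.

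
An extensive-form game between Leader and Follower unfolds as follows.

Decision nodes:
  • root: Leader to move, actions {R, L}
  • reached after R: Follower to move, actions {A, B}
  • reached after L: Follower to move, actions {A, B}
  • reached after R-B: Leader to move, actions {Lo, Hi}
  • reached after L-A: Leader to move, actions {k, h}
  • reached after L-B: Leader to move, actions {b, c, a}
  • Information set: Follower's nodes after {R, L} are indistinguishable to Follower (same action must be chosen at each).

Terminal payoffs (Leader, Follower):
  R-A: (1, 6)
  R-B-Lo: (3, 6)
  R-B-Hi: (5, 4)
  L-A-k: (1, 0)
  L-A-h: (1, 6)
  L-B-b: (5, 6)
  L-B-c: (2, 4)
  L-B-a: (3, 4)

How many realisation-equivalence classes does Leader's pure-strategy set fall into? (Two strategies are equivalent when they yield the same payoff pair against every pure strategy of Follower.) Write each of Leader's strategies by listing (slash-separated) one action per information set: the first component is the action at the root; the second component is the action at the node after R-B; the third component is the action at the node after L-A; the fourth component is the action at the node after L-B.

8

Leader has 24 pure strategies: R/Lo/k/b, R/Lo/k/c, R/Lo/k/a, R/Lo/h/b, R/Lo/h/c, R/Lo/h/a, R/Hi/k/b, R/Hi/k/c, R/Hi/k/a, R/Hi/h/b, R/Hi/h/c, R/Hi/h/a, L/Lo/k/b, L/Lo/k/c, L/Lo/k/a, L/Lo/h/b, L/Lo/h/c, L/Lo/h/a, L/Hi/k/b, L/Hi/k/c, L/Hi/k/a, L/Hi/h/b, L/Hi/h/c, L/Hi/h/a. Columns: A, B.
{R/Lo/k/b, R/Lo/k/c, R/Lo/k/a, R/Lo/h/b, R/Lo/h/c, R/Lo/h/a} → row (1,6) (3,6)
{R/Hi/k/b, R/Hi/k/c, R/Hi/k/a, R/Hi/h/b, R/Hi/h/c, R/Hi/h/a} → row (1,6) (5,4)
{L/Lo/k/b, L/Hi/k/b} → row (1,0) (5,6)
{L/Lo/k/c, L/Hi/k/c} → row (1,0) (2,4)
{L/Lo/k/a, L/Hi/k/a} → row (1,0) (3,4)
{L/Lo/h/b, L/Hi/h/b} → row (1,6) (5,6)
{L/Lo/h/c, L/Hi/h/c} → row (1,6) (2,4)
{L/Lo/h/a, L/Hi/h/a} → row (1,6) (3,4)
That's 8 distinct rows out of 24 strategies.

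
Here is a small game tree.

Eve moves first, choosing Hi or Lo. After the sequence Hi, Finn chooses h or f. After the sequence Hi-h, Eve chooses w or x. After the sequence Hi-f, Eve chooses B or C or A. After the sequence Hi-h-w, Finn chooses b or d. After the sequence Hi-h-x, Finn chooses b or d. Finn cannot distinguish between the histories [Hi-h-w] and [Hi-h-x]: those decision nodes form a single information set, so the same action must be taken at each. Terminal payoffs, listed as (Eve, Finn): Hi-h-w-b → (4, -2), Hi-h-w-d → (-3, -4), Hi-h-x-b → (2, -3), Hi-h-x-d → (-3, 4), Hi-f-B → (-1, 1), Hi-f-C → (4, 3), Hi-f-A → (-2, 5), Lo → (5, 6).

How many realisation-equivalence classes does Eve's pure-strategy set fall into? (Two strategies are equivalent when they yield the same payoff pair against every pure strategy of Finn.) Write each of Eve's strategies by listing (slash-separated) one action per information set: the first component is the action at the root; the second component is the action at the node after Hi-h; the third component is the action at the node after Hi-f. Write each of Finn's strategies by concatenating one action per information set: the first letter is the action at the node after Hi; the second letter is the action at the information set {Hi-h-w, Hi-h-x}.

Eve has 12 pure strategies: Hi/w/B, Hi/w/C, Hi/w/A, Hi/x/B, Hi/x/C, Hi/x/A, Lo/w/B, Lo/w/C, Lo/w/A, Lo/x/B, Lo/x/C, Lo/x/A. Columns: hb, hd, fb, fd.
{Hi/w/B} → row (4,-2) (-3,-4) (-1,1) (-1,1)
{Hi/w/C} → row (4,-2) (-3,-4) (4,3) (4,3)
{Hi/w/A} → row (4,-2) (-3,-4) (-2,5) (-2,5)
{Hi/x/B} → row (2,-3) (-3,4) (-1,1) (-1,1)
{Hi/x/C} → row (2,-3) (-3,4) (4,3) (4,3)
{Hi/x/A} → row (2,-3) (-3,4) (-2,5) (-2,5)
{Lo/w/B, Lo/w/C, Lo/w/A, Lo/x/B, Lo/x/C, Lo/x/A} → row (5,6) (5,6) (5,6) (5,6)
That's 7 distinct rows out of 12 strategies.

7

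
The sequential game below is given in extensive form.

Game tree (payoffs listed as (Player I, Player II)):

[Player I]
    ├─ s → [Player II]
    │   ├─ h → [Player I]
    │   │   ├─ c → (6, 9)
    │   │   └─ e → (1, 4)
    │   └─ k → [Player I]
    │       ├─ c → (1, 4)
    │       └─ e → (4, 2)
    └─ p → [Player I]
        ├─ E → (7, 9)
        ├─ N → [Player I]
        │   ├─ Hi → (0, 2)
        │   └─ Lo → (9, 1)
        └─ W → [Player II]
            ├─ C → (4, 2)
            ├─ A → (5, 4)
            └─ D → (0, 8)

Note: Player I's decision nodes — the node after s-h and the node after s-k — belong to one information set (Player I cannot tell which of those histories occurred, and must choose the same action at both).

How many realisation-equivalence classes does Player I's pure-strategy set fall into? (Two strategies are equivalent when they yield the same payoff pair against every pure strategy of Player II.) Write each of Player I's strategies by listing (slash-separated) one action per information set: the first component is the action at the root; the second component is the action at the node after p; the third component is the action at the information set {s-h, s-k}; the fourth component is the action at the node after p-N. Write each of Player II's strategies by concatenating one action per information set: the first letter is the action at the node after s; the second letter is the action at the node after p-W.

Player I has 24 pure strategies: s/E/c/Hi, s/E/c/Lo, s/E/e/Hi, s/E/e/Lo, s/N/c/Hi, s/N/c/Lo, s/N/e/Hi, s/N/e/Lo, s/W/c/Hi, s/W/c/Lo, s/W/e/Hi, s/W/e/Lo, p/E/c/Hi, p/E/c/Lo, p/E/e/Hi, p/E/e/Lo, p/N/c/Hi, p/N/c/Lo, p/N/e/Hi, p/N/e/Lo, p/W/c/Hi, p/W/c/Lo, p/W/e/Hi, p/W/e/Lo. Columns: hC, hA, hD, kC, kA, kD.
{s/E/c/Hi, s/E/c/Lo, s/N/c/Hi, s/N/c/Lo, s/W/c/Hi, s/W/c/Lo} → row (6,9) (6,9) (6,9) (1,4) (1,4) (1,4)
{s/E/e/Hi, s/E/e/Lo, s/N/e/Hi, s/N/e/Lo, s/W/e/Hi, s/W/e/Lo} → row (1,4) (1,4) (1,4) (4,2) (4,2) (4,2)
{p/E/c/Hi, p/E/c/Lo, p/E/e/Hi, p/E/e/Lo} → row (7,9) (7,9) (7,9) (7,9) (7,9) (7,9)
{p/N/c/Hi, p/N/e/Hi} → row (0,2) (0,2) (0,2) (0,2) (0,2) (0,2)
{p/N/c/Lo, p/N/e/Lo} → row (9,1) (9,1) (9,1) (9,1) (9,1) (9,1)
{p/W/c/Hi, p/W/c/Lo, p/W/e/Hi, p/W/e/Lo} → row (4,2) (5,4) (0,8) (4,2) (5,4) (0,8)
That's 6 distinct rows out of 24 strategies.

6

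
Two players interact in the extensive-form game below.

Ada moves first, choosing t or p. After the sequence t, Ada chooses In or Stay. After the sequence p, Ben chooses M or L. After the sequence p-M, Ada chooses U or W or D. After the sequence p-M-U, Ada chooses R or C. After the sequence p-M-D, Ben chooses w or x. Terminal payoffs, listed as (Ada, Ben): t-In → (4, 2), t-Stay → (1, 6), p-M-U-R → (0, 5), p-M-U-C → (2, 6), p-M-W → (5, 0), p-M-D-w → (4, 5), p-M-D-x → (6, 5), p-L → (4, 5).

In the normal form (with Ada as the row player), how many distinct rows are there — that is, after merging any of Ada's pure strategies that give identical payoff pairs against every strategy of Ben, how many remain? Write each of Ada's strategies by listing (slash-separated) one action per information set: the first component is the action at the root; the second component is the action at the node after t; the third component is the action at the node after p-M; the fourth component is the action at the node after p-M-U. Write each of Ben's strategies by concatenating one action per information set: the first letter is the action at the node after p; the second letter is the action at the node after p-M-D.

Ada has 24 pure strategies: t/In/U/R, t/In/U/C, t/In/W/R, t/In/W/C, t/In/D/R, t/In/D/C, t/Stay/U/R, t/Stay/U/C, t/Stay/W/R, t/Stay/W/C, t/Stay/D/R, t/Stay/D/C, p/In/U/R, p/In/U/C, p/In/W/R, p/In/W/C, p/In/D/R, p/In/D/C, p/Stay/U/R, p/Stay/U/C, p/Stay/W/R, p/Stay/W/C, p/Stay/D/R, p/Stay/D/C. Columns: Mw, Mx, Lw, Lx.
{t/In/U/R, t/In/U/C, t/In/W/R, t/In/W/C, t/In/D/R, t/In/D/C} → row (4,2) (4,2) (4,2) (4,2)
{t/Stay/U/R, t/Stay/U/C, t/Stay/W/R, t/Stay/W/C, t/Stay/D/R, t/Stay/D/C} → row (1,6) (1,6) (1,6) (1,6)
{p/In/U/R, p/Stay/U/R} → row (0,5) (0,5) (4,5) (4,5)
{p/In/U/C, p/Stay/U/C} → row (2,6) (2,6) (4,5) (4,5)
{p/In/W/R, p/In/W/C, p/Stay/W/R, p/Stay/W/C} → row (5,0) (5,0) (4,5) (4,5)
{p/In/D/R, p/In/D/C, p/Stay/D/R, p/Stay/D/C} → row (4,5) (6,5) (4,5) (4,5)
That's 6 distinct rows out of 24 strategies.

6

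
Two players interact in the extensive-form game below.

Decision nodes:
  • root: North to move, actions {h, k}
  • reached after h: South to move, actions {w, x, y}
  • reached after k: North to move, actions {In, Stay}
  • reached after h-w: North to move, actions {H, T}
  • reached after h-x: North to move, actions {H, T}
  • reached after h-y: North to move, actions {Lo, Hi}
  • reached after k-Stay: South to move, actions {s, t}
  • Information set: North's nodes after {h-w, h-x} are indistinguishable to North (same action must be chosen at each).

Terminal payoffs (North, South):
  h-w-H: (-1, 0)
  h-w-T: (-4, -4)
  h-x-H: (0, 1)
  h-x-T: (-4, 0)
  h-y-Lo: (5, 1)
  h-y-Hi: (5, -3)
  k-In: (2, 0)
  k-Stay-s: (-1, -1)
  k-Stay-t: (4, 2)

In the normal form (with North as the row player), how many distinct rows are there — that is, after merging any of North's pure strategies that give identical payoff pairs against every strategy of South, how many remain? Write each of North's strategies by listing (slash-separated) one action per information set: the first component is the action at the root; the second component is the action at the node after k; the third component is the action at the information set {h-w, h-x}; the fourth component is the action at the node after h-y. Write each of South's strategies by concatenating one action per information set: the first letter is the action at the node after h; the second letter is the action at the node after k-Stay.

North has 16 pure strategies: h/In/H/Lo, h/In/H/Hi, h/In/T/Lo, h/In/T/Hi, h/Stay/H/Lo, h/Stay/H/Hi, h/Stay/T/Lo, h/Stay/T/Hi, k/In/H/Lo, k/In/H/Hi, k/In/T/Lo, k/In/T/Hi, k/Stay/H/Lo, k/Stay/H/Hi, k/Stay/T/Lo, k/Stay/T/Hi. Columns: ws, wt, xs, xt, ys, yt.
{h/In/H/Lo, h/Stay/H/Lo} → row (-1,0) (-1,0) (0,1) (0,1) (5,1) (5,1)
{h/In/H/Hi, h/Stay/H/Hi} → row (-1,0) (-1,0) (0,1) (0,1) (5,-3) (5,-3)
{h/In/T/Lo, h/Stay/T/Lo} → row (-4,-4) (-4,-4) (-4,0) (-4,0) (5,1) (5,1)
{h/In/T/Hi, h/Stay/T/Hi} → row (-4,-4) (-4,-4) (-4,0) (-4,0) (5,-3) (5,-3)
{k/In/H/Lo, k/In/H/Hi, k/In/T/Lo, k/In/T/Hi} → row (2,0) (2,0) (2,0) (2,0) (2,0) (2,0)
{k/Stay/H/Lo, k/Stay/H/Hi, k/Stay/T/Lo, k/Stay/T/Hi} → row (-1,-1) (4,2) (-1,-1) (4,2) (-1,-1) (4,2)
That's 6 distinct rows out of 16 strategies.

6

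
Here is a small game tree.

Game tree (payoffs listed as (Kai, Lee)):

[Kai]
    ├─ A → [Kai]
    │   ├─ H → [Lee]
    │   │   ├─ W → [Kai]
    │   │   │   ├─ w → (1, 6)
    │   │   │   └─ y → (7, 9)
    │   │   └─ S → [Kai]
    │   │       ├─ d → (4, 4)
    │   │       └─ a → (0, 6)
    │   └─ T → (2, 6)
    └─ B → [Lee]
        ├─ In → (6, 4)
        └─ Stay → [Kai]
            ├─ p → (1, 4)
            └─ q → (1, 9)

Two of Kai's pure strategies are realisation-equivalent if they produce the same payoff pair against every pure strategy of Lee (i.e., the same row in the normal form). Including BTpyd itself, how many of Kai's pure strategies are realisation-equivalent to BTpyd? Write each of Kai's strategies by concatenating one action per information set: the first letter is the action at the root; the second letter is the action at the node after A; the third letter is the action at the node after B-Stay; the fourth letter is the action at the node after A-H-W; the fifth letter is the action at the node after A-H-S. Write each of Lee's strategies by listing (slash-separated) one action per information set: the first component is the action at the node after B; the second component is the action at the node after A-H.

8

Row for BTpyd (columns In/W, In/S, Stay/W, Stay/S): (6,4) (6,4) (1,4) (1,4).
Under BTpyd, Kai's choice at the node after A and at the node after A-H-W and at the node after A-H-S can never be reached regardless of what Lee does, so varying those choices leaves every outcome unchanged.
Holding the reachable choices fixed and varying the unreachable ones freely already gives 2 × 2 × 2 = 8 equivalent strategies.
No other strategy reproduces this row, so those 8 are the full class: BHpwd, BHpwa, BHpyd, BHpya, BTpwd, BTpwa, BTpyd, BTpya.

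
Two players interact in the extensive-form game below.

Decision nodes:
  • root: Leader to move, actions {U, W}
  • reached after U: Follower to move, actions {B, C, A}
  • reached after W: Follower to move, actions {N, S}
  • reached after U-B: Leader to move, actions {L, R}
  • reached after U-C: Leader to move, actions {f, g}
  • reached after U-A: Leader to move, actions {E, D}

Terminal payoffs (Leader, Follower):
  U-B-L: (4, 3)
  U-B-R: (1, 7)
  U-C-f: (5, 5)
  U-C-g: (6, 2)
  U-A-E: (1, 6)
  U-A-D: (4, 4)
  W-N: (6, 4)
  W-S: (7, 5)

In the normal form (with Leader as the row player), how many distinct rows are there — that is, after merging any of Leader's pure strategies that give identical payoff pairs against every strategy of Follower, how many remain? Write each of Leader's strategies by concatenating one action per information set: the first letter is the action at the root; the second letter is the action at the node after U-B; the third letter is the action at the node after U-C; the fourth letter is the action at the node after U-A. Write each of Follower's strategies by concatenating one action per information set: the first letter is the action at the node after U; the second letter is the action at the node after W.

Leader has 16 pure strategies: ULfE, ULfD, ULgE, ULgD, URfE, URfD, URgE, URgD, WLfE, WLfD, WLgE, WLgD, WRfE, WRfD, WRgE, WRgD. Columns: BN, BS, CN, CS, AN, AS.
{ULfE} → row (4,3) (4,3) (5,5) (5,5) (1,6) (1,6)
{ULfD} → row (4,3) (4,3) (5,5) (5,5) (4,4) (4,4)
{ULgE} → row (4,3) (4,3) (6,2) (6,2) (1,6) (1,6)
{ULgD} → row (4,3) (4,3) (6,2) (6,2) (4,4) (4,4)
{URfE} → row (1,7) (1,7) (5,5) (5,5) (1,6) (1,6)
{URfD} → row (1,7) (1,7) (5,5) (5,5) (4,4) (4,4)
{URgE} → row (1,7) (1,7) (6,2) (6,2) (1,6) (1,6)
{URgD} → row (1,7) (1,7) (6,2) (6,2) (4,4) (4,4)
{WLfE, WLfD, WLgE, WLgD, WRfE, WRfD, WRgE, WRgD} → row (6,4) (7,5) (6,4) (7,5) (6,4) (7,5)
That's 9 distinct rows out of 16 strategies.

9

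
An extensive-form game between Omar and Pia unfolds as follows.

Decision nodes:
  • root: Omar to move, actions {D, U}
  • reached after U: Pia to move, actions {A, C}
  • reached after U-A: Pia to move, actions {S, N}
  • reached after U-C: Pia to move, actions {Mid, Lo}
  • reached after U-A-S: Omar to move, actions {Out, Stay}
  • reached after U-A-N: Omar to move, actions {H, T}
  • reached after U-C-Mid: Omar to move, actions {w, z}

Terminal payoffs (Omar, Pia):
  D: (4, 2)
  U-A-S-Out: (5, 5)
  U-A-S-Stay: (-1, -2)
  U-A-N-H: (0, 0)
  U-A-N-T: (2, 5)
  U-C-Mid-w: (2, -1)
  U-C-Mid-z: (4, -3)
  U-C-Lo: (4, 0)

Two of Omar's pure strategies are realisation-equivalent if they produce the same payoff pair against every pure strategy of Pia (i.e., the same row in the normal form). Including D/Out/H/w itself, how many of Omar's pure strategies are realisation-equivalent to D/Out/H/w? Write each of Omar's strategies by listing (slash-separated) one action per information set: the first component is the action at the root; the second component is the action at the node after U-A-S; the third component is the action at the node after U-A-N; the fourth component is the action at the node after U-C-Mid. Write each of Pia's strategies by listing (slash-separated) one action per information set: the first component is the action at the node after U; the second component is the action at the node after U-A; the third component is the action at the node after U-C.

Row for D/Out/H/w (columns A/S/Mid, A/S/Lo, A/N/Mid, A/N/Lo, C/S/Mid, C/S/Lo, C/N/Mid, C/N/Lo): (4,2) (4,2) (4,2) (4,2) (4,2) (4,2) (4,2) (4,2).
Under D/Out/H/w, Omar's choice at the node after U-A-S and at the node after U-A-N and at the node after U-C-Mid can never be reached regardless of what Pia does, so varying those choices leaves every outcome unchanged.
Holding the reachable choices fixed and varying the unreachable ones freely already gives 2 × 2 × 2 = 8 equivalent strategies.
No other strategy reproduces this row, so those 8 are the full class: D/Out/H/w, D/Out/H/z, D/Out/T/w, D/Out/T/z, D/Stay/H/w, D/Stay/H/z, D/Stay/T/w, D/Stay/T/z.

8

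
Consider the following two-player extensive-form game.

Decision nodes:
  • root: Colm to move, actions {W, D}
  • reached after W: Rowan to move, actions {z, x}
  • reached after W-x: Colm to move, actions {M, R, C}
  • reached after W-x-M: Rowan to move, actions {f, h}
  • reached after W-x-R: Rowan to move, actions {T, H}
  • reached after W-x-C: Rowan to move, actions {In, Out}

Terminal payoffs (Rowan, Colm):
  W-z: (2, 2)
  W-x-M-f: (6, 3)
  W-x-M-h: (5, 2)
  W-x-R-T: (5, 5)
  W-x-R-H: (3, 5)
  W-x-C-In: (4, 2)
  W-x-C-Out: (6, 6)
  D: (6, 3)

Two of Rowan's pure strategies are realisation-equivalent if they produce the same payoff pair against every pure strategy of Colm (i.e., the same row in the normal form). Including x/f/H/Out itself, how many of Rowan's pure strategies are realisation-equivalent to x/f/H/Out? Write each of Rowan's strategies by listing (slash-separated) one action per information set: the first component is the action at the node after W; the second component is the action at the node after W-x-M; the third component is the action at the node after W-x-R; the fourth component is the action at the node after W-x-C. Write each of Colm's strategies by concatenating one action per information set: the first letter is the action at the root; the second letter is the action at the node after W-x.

1

Row for x/f/H/Out (columns WM, WR, WC, DM, DR, DC): (6,3) (3,5) (6,6) (6,3) (6,3) (6,3).
Every one of Rowan's information sets is on the play path for some reply by Colm when Rowan follows x/f/H/Out.
Changing the action at any of them therefore changes at least one column, so only x/f/H/Out itself gives this row.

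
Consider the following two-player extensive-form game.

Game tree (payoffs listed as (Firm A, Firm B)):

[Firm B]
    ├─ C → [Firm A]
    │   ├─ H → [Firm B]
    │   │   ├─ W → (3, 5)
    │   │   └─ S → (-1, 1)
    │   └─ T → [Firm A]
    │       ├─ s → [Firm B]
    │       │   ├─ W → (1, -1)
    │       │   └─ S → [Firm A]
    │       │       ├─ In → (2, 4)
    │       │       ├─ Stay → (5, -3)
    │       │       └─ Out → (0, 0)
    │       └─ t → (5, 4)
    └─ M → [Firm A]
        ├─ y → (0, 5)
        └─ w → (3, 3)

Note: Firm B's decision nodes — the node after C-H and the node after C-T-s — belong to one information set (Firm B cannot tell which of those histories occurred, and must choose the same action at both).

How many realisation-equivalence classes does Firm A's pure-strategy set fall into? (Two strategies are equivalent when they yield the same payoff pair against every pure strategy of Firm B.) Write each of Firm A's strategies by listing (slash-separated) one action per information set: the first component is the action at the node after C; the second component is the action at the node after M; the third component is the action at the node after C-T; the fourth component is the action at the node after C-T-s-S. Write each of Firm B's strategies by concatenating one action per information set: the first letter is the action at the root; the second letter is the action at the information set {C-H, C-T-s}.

10

Firm A has 24 pure strategies: H/y/s/In, H/y/s/Stay, H/y/s/Out, H/y/t/In, H/y/t/Stay, H/y/t/Out, H/w/s/In, H/w/s/Stay, H/w/s/Out, H/w/t/In, H/w/t/Stay, H/w/t/Out, T/y/s/In, T/y/s/Stay, T/y/s/Out, T/y/t/In, T/y/t/Stay, T/y/t/Out, T/w/s/In, T/w/s/Stay, T/w/s/Out, T/w/t/In, T/w/t/Stay, T/w/t/Out. Columns: CW, CS, MW, MS.
{H/y/s/In, H/y/s/Stay, H/y/s/Out, H/y/t/In, H/y/t/Stay, H/y/t/Out} → row (3,5) (-1,1) (0,5) (0,5)
{H/w/s/In, H/w/s/Stay, H/w/s/Out, H/w/t/In, H/w/t/Stay, H/w/t/Out} → row (3,5) (-1,1) (3,3) (3,3)
{T/y/s/In} → row (1,-1) (2,4) (0,5) (0,5)
{T/y/s/Stay} → row (1,-1) (5,-3) (0,5) (0,5)
{T/y/s/Out} → row (1,-1) (0,0) (0,5) (0,5)
{T/y/t/In, T/y/t/Stay, T/y/t/Out} → row (5,4) (5,4) (0,5) (0,5)
{T/w/s/In} → row (1,-1) (2,4) (3,3) (3,3)
{T/w/s/Stay} → row (1,-1) (5,-3) (3,3) (3,3)
{T/w/s/Out} → row (1,-1) (0,0) (3,3) (3,3)
{T/w/t/In, T/w/t/Stay, T/w/t/Out} → row (5,4) (5,4) (3,3) (3,3)
That's 10 distinct rows out of 24 strategies.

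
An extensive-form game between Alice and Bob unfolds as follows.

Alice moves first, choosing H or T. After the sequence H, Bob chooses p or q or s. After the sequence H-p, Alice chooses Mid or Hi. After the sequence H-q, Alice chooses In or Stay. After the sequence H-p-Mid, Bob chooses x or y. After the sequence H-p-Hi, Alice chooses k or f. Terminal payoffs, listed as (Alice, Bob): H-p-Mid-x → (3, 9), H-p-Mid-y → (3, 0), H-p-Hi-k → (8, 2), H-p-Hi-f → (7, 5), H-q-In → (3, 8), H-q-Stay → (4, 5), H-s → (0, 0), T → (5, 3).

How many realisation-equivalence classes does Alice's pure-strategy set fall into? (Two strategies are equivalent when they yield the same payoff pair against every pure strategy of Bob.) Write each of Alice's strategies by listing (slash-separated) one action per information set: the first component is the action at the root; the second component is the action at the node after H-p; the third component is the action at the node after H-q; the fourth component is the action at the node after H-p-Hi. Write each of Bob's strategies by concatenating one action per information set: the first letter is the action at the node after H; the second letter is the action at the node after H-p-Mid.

7

Alice has 16 pure strategies: H/Mid/In/k, H/Mid/In/f, H/Mid/Stay/k, H/Mid/Stay/f, H/Hi/In/k, H/Hi/In/f, H/Hi/Stay/k, H/Hi/Stay/f, T/Mid/In/k, T/Mid/In/f, T/Mid/Stay/k, T/Mid/Stay/f, T/Hi/In/k, T/Hi/In/f, T/Hi/Stay/k, T/Hi/Stay/f. Columns: px, py, qx, qy, sx, sy.
{H/Mid/In/k, H/Mid/In/f} → row (3,9) (3,0) (3,8) (3,8) (0,0) (0,0)
{H/Mid/Stay/k, H/Mid/Stay/f} → row (3,9) (3,0) (4,5) (4,5) (0,0) (0,0)
{H/Hi/In/k} → row (8,2) (8,2) (3,8) (3,8) (0,0) (0,0)
{H/Hi/In/f} → row (7,5) (7,5) (3,8) (3,8) (0,0) (0,0)
{H/Hi/Stay/k} → row (8,2) (8,2) (4,5) (4,5) (0,0) (0,0)
{H/Hi/Stay/f} → row (7,5) (7,5) (4,5) (4,5) (0,0) (0,0)
{T/Mid/In/k, T/Mid/In/f, T/Mid/Stay/k, T/Mid/Stay/f, T/Hi/In/k, T/Hi/In/f, T/Hi/Stay/k, T/Hi/Stay/f} → row (5,3) (5,3) (5,3) (5,3) (5,3) (5,3)
That's 7 distinct rows out of 16 strategies.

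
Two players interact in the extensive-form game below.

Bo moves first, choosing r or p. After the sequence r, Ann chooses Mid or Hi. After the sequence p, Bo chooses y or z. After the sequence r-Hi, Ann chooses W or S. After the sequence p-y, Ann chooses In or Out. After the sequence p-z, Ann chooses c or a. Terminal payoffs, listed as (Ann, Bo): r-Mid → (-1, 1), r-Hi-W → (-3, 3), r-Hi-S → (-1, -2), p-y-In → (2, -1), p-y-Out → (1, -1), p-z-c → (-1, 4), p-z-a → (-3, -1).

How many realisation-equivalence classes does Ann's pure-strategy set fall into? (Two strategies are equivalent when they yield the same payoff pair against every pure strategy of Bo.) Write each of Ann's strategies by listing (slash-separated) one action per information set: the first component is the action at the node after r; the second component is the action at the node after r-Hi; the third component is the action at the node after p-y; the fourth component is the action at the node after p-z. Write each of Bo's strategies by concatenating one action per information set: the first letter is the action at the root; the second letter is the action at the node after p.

Ann has 16 pure strategies: Mid/W/In/c, Mid/W/In/a, Mid/W/Out/c, Mid/W/Out/a, Mid/S/In/c, Mid/S/In/a, Mid/S/Out/c, Mid/S/Out/a, Hi/W/In/c, Hi/W/In/a, Hi/W/Out/c, Hi/W/Out/a, Hi/S/In/c, Hi/S/In/a, Hi/S/Out/c, Hi/S/Out/a. Columns: ry, rz, py, pz.
{Mid/W/In/c, Mid/S/In/c} → row (-1,1) (-1,1) (2,-1) (-1,4)
{Mid/W/In/a, Mid/S/In/a} → row (-1,1) (-1,1) (2,-1) (-3,-1)
{Mid/W/Out/c, Mid/S/Out/c} → row (-1,1) (-1,1) (1,-1) (-1,4)
{Mid/W/Out/a, Mid/S/Out/a} → row (-1,1) (-1,1) (1,-1) (-3,-1)
{Hi/W/In/c} → row (-3,3) (-3,3) (2,-1) (-1,4)
{Hi/W/In/a} → row (-3,3) (-3,3) (2,-1) (-3,-1)
{Hi/W/Out/c} → row (-3,3) (-3,3) (1,-1) (-1,4)
{Hi/W/Out/a} → row (-3,3) (-3,3) (1,-1) (-3,-1)
{Hi/S/In/c} → row (-1,-2) (-1,-2) (2,-1) (-1,4)
{Hi/S/In/a} → row (-1,-2) (-1,-2) (2,-1) (-3,-1)
{Hi/S/Out/c} → row (-1,-2) (-1,-2) (1,-1) (-1,4)
{Hi/S/Out/a} → row (-1,-2) (-1,-2) (1,-1) (-3,-1)
That's 12 distinct rows out of 16 strategies.

12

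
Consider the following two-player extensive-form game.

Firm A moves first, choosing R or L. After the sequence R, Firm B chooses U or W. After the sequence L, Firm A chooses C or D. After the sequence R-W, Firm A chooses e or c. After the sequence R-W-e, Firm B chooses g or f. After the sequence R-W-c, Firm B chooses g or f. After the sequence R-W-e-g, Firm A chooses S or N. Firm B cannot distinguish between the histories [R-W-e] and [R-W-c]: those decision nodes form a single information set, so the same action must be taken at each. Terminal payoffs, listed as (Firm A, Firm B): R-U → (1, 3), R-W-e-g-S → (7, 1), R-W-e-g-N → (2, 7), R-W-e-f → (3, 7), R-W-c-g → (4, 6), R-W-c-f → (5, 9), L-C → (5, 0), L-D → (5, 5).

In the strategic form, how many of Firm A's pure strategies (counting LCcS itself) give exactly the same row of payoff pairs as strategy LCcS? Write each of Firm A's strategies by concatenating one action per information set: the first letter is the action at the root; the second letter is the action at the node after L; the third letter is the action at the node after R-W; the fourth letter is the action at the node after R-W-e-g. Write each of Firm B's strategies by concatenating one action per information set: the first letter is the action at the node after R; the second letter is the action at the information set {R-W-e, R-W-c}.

4

Row for LCcS (columns Ug, Uf, Wg, Wf): (5,0) (5,0) (5,0) (5,0).
Under LCcS, Firm A's choice at the node after R-W and at the node after R-W-e-g can never be reached regardless of what Firm B does, so varying those choices leaves every outcome unchanged.
Holding the reachable choices fixed and varying the unreachable ones freely already gives 2 × 2 = 4 equivalent strategies.
No other strategy reproduces this row, so those 4 are the full class: LCeS, LCeN, LCcS, LCcN.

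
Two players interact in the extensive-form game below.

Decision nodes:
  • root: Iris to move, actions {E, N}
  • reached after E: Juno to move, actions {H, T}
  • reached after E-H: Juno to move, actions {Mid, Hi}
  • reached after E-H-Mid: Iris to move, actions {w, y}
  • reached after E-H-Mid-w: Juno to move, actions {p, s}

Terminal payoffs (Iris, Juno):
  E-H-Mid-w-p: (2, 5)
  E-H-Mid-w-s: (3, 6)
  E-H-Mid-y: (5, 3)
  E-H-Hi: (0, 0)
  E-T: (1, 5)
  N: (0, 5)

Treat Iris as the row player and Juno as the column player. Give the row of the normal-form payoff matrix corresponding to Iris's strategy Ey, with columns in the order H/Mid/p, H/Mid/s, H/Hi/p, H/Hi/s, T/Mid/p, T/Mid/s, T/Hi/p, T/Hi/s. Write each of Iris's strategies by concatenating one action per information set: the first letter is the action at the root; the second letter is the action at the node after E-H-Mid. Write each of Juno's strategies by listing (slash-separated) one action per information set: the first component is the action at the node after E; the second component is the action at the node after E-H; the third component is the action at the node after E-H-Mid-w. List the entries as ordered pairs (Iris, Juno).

(5,3) (5,3) (0,0) (0,0) (1,5) (1,5) (1,5) (1,5)

vs H/Mid/p: Iris plays E → Juno plays H at [E] → Juno plays Mid at [E-H] → Iris plays y at [E-H-Mid] → (5, 3)
vs H/Mid/s: Iris plays E → Juno plays H at [E] → Juno plays Mid at [E-H] → Iris plays y at [E-H-Mid] → (5, 3)
vs H/Hi/p: Iris plays E → Juno plays H at [E] → Juno plays Hi at [E-H] → (0, 0)
vs H/Hi/s: Iris plays E → Juno plays H at [E] → Juno plays Hi at [E-H] → (0, 0)
vs T/Mid/p: Iris plays E → Juno plays T at [E] → (1, 5)
vs T/Mid/s: Iris plays E → Juno plays T at [E] → (1, 5)
vs T/Hi/p: Iris plays E → Juno plays T at [E] → (1, 5)
vs T/Hi/s: Iris plays E → Juno plays T at [E] → (1, 5)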